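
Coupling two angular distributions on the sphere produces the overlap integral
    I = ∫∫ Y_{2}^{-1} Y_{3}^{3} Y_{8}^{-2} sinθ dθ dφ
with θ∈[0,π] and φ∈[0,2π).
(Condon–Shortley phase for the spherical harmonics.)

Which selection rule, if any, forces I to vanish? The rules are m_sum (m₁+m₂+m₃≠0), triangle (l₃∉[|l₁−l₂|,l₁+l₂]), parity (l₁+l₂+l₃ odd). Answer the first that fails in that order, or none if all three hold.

triangle

m₁+m₂+m₃ = -1 + 3 − 2 = 0  ✓
triangle: |2−3|=1 ≤ l₃=8 ≤ 2+3=5  ✗
parity: l₁+l₂+l₃ = 13 is odd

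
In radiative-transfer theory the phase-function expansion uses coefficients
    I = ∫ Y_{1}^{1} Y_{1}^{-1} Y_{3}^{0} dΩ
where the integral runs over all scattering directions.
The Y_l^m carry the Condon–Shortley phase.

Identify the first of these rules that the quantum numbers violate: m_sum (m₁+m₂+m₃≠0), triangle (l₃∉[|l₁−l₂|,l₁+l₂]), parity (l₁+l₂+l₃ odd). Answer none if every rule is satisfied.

triangle

Σmᵢ = 0  ✓
l₃∈[|l₁−l₂|,l₁+l₂]=[0,2], have l₃=3  ✗
Σlᵢ = 5 ⇒ odd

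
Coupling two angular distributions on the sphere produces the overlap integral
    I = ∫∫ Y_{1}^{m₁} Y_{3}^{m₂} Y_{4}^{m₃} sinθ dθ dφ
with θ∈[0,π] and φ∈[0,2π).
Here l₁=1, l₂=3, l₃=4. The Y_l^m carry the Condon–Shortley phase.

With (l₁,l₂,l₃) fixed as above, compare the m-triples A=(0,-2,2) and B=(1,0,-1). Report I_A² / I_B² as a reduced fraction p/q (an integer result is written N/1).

l's match ⇒ only the (l;m) 3-j factors differ between A and B.
A: triangle coeff Δ(1,3,4) = 1/252; Σ_t [0,0]: t=0:+1/120 = 1/120; (3j)²=1/21 [(1 3 4; 0 -2 2)], sign=+1
B: triangle coeff Δ(1,3,4) = 1/252; Σ_t [0,0]: t=0:+1/72 = 1/72; (3j)²=5/126 [(1 3 4; 1 0 -1)], sign=-1
I_A²/I_B² = (1/21)/(5/126) = 6/5

6/5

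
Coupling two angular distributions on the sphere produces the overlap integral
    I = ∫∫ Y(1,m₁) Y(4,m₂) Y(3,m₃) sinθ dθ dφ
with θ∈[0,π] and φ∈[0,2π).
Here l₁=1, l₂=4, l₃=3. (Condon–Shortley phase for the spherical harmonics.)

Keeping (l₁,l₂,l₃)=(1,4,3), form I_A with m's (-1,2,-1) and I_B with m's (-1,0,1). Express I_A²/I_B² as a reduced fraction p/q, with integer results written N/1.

Shared (l₁,l₂,l₃)=(1,4,3): N and (l;000)² cancel in I_A²/I_B².
A: Δ = 2!·0!·6!/9! = 1/252; Racah Σ t=2..2: t=2:+1/96 = 1/96; ⇒ 3j(1 4 3; -1 2 -1)² = 5/84, sgn +1
B: Δ = 2!·0!·6!/9! = 1/252; Racah Σ t=2..2: t=2:+1/96 = 1/96; ⇒ 3j(1 4 3; -1 0 1)² = 1/42, sgn +1
I_A²/I_B² = (5/84)/(1/42) = 5/2

5/2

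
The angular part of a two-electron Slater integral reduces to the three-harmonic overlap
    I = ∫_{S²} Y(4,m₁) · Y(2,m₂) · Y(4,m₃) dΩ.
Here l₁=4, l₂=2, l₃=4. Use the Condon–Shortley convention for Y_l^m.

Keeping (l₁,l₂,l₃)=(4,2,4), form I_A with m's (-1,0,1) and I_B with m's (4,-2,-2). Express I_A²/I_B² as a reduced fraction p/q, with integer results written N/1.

Same 4,2,4: normalisation and zero-m 3j drop out of the ratio.
A: Δ: 2! 6! 2! / 11! → 1/13860; sum: t=0:+1/480 t=1:−1/48 t=2:+1/144 = -17/1440; 3j²(4 2 4; -1 0 1) = Δ·Π!·Σ² = 289/13860  (sign +1)
B: Δ: 2! 6! 2! / 11! → 1/13860; sum: t=0:+1/2880 = 1/2880; 3j²(4 2 4; 4 -2 -2) = Δ·Π!·Σ² = 2/165  (sign +1)
I_A²/I_B² = (289/13860)/(2/165) = 289/168

289/168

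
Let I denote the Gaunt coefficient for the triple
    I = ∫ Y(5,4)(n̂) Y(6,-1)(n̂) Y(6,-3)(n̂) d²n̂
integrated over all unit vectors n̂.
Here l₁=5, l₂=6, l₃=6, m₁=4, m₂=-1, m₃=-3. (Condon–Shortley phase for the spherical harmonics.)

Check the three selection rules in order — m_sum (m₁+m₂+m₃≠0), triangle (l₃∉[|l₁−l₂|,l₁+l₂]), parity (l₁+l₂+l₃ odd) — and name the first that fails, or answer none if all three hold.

Σmᵢ = 0  ✓
l₃∈[|l₁−l₂|,l₁+l₂]=[1,11], have l₃=6  ✓
Σlᵢ = 17 ⇒ odd  ✗

parity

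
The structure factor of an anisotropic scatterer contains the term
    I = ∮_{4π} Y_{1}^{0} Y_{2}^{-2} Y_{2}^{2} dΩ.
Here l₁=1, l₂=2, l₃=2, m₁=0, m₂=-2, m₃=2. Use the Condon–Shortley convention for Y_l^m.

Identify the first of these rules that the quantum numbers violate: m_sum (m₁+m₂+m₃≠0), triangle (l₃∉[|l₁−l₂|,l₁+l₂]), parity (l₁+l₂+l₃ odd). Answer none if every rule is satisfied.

azimuthal sum: 0 − 2 + 2 = 0  ✓
1 ≤ 2 ≤ 3 (triangle on l)  ✓
L = 1 + 2 + 2 = 5 (odd)  ✗

parity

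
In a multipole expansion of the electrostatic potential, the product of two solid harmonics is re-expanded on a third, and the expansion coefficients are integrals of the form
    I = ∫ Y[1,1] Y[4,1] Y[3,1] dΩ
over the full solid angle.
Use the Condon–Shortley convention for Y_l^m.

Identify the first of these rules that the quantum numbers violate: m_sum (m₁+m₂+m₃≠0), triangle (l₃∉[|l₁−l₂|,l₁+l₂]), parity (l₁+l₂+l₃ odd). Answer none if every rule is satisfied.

m_sum

m₁+m₂+m₃ = 1 + 1 + 1 = 3  ✗
triangle: |1−4|=3 ≤ l₃=3 ≤ 1+4=5
parity: l₁+l₂+l₃ = 8 is even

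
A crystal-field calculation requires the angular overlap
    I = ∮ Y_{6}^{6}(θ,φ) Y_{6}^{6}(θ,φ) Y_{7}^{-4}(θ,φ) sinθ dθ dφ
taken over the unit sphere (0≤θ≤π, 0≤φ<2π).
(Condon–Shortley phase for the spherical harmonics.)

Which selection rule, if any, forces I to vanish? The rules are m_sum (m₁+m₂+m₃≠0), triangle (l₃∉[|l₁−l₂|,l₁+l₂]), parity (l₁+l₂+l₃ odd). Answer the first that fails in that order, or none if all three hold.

azimuthal sum: 6 + 6 − 4 = 8  ✗
0 ≤ 7 ≤ 12 (triangle on l)
L = 6 + 6 + 7 = 19 (odd)

m_sum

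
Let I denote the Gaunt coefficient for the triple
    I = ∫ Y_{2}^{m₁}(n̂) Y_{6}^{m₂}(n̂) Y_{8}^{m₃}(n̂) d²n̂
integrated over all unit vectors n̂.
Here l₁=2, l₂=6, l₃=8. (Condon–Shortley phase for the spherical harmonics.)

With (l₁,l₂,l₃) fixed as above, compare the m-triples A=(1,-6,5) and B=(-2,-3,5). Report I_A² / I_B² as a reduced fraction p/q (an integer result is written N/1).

Shared (l₁,l₂,l₃)=(2,6,8): N and (l;000)² cancel in I_A²/I_B².
A: Δ = 0!·4!·12!/17! = 1/30940; Racah Σ t=0..0: t=0:+1/2874009600 = 1/2874009600; ⇒ 3j(2 6 8; 1 -6 5)² = 1/2380, sgn -1
B: Δ = 0!·4!·12!/17! = 1/30940; Racah Σ t=0..0: t=0:+1/52254720 = 1/52254720; ⇒ 3j(2 6 8; -2 -3 5)² = 11/476, sgn -1
I_A²/I_B² = (1/2380)/(11/476) = 1/55

1/55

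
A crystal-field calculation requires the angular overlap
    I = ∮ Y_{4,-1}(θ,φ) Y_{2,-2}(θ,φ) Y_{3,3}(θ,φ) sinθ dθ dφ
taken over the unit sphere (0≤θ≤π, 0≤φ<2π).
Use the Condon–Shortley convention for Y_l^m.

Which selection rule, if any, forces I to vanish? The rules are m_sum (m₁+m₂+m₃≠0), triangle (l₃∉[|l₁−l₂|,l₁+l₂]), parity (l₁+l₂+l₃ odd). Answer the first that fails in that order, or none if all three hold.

parity

Σmᵢ = 0  ✓
l₃∈[|l₁−l₂|,l₁+l₂]=[2,6], have l₃=3  ✓
Σlᵢ = 9 ⇒ odd  ✗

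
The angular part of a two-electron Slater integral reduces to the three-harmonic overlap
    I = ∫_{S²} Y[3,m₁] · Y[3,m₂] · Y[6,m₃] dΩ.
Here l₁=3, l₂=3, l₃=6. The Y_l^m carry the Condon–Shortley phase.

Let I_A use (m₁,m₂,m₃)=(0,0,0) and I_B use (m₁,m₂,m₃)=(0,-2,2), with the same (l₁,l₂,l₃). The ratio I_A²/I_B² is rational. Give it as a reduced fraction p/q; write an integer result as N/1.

l's match ⇒ only the (l;m) 3-j factors differ between A and B.
A: triangle coeff Δ(3,3,6) = 1/12012; Σ_t [0,0]: t=0:+1/1296 = 1/1296; (3j)²=100/3003 [(3 3 6; 0 0 0)], sign=+1
B: triangle coeff Δ(3,3,6) = 1/12012; Σ_t [0,0]: t=0:+1/4320 = 1/4320; (3j)²=8/429 [(3 3 6; 0 -2 2)], sign=+1
I_A²/I_B² = (100/3003)/(8/429) = 25/14

25/14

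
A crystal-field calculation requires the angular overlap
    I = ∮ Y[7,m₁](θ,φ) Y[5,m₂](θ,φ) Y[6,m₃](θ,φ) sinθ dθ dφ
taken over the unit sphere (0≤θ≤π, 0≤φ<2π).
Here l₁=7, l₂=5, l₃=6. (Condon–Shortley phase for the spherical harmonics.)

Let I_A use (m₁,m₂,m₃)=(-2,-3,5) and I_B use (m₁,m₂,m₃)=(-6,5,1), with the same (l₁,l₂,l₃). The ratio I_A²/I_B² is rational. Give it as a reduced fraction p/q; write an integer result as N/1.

96/65

l's match ⇒ only the (l;m) 3-j factors differ between A and B.
A: triangle coeff Δ(7,5,6) = 1/174594420; Σ_t [1,2]: t=1:−1/29030400 t=2:+1/5806080 = 1/7257600; (3j)²=64/4199 [(7 5 6; -2 -3 5)], sign=-1
B: triangle coeff Δ(7,5,6) = 1/174594420; Σ_t [6,6]: t=6:+1/87091200 = 1/87091200; (3j)²=10/969 [(7 5 6; -6 5 1)], sign=-1
I_A²/I_B² = (64/4199)/(10/969) = 96/65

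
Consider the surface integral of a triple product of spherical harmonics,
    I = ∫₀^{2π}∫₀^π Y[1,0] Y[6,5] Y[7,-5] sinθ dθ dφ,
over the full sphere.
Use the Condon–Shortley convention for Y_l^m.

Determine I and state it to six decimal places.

-0.171413

Rules hold: Σm=0, L=14 even, 5≤7≤7.
N = 3·13·15 = 585
Δ = 0!·2!·12!/15! = 1/1365
Racah Σ t=0..0: t=0:+1/518400 = 1/518400
⇒ 3j(1 6 7; 0 0 0)² = 7/195, sgn -1
Racah Σ t=0..0: t=0:+1/39916800 = 1/39916800
⇒ 3j(1 6 7; 0 5 -5)² = 8/455, sgn +1
4πI² = N·(3j₀)²·(3jₘ)² = 24/65
I = -1·√(0.369231/4π) = -0.17141310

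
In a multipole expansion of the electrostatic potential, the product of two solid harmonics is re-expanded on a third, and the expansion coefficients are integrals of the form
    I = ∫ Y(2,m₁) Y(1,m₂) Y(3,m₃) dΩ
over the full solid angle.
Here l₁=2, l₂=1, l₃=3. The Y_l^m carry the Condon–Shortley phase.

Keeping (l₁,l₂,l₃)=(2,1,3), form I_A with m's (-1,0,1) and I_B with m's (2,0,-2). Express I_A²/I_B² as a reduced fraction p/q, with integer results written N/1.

8/5

Same 2,1,3: normalisation and zero-m 3j drop out of the ratio.
A: Δ: 0! 4! 2! / 7! → 1/105; sum: t=0:+1/6 = 1/6; 3j²(2 1 3; -1 0 1) = Δ·Π!·Σ² = 8/105  (sign +1)
B: Δ: 0! 4! 2! / 7! → 1/105; sum: t=0:+1/24 = 1/24; 3j²(2 1 3; 2 0 -2) = Δ·Π!·Σ² = 1/21  (sign -1)
I_A²/I_B² = (8/105)/(1/21) = 8/5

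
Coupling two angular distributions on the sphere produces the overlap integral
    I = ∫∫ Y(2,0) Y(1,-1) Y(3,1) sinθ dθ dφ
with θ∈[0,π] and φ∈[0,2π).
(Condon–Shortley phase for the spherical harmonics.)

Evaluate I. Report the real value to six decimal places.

m-sum 0 ✓  L=6 even ✓  1≤3≤3 ✓
Π(2lᵢ+1) = 5×3×7 = 105
triangle coeff Δ(2,1,3) = 1/105
Σ_t [0,0]: t=0:+1/4 = 1/4
(3j)²=3/35 [(2 1 3; 0 0 0)], sign=-1
Σ_t [0,0]: t=0:+1/8 = 1/8
(3j)²=2/35 [(2 1 3; 0 -1 1)], sign=+1
⇒ 4πI² = 18/35
I = (-1)√(18/35/(4π)) = -0.20230066

-0.202301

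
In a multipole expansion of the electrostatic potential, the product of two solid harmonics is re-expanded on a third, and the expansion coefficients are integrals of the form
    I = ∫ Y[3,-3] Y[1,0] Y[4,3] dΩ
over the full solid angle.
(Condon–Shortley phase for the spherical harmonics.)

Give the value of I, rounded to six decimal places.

-0.162868

m-sum 0 ✓  L=8 even ✓  2≤4≤4 ✓
Π(2lᵢ+1) = 7×3×9 = 189
triangle coeff Δ(3,1,4) = 1/252
Σ_t [0,0]: t=0:+1/36 = 1/36
(3j)²=4/63 [(3 1 4; 0 0 0)], sign=+1
Σ_t [0,0]: t=0:+1/720 = 1/720
(3j)²=1/36 [(3 1 4; -3 0 3)], sign=-1
⇒ 4πI² = 1/3
I = (-1)√(1/3/(4π)) = -0.16286750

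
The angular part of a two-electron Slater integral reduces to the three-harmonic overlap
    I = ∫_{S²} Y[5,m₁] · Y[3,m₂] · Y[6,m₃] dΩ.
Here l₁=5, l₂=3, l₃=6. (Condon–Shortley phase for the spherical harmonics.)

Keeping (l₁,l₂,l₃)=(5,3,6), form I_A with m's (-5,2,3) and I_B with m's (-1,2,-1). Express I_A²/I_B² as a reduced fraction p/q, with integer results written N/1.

3/7

Shared (l₁,l₂,l₃)=(5,3,6): N and (l;000)² cancel in I_A²/I_B².
A: Δ = 2!·8!·4!/15! = 1/675675; Racah Σ t=2..2: t=2:+1/483840 = 1/483840; ⇒ 3j(5 3 6; -5 2 3)² = 6/1001, sgn -1
B: Δ = 2!·8!·4!/15! = 1/675675; Racah Σ t=1..2: t=1:−1/17280 t=2:+1/6912 = 1/11520; ⇒ 3j(5 3 6; -1 2 -1)² = 2/143, sgn -1
I_A²/I_B² = (6/1001)/(2/143) = 3/7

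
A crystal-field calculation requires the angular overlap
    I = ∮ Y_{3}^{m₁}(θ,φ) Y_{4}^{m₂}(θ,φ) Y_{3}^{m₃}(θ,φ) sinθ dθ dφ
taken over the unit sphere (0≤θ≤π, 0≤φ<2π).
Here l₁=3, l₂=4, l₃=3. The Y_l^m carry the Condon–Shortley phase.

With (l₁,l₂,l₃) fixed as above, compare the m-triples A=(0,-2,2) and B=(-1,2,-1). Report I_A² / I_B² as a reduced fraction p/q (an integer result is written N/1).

3/40

Shared (l₁,l₂,l₃)=(3,4,3): N and (l;000)² cancel in I_A²/I_B².
A: Δ = 4!·2!·4!/11! = 1/34650; Racah Σ t=1..2: t=1:−1/72 t=2:+1/96 = -1/288; ⇒ 3j(3 4 3; 0 -2 2)² = 1/462, sgn +1
B: Δ = 4!·2!·4!/11! = 1/34650; Racah Σ t=2..4: t=2:+1/192 t=3:−1/36 t=4:+1/192 = -5/288; ⇒ 3j(3 4 3; -1 2 -1)² = 20/693, sgn -1
I_A²/I_B² = (1/462)/(20/693) = 3/40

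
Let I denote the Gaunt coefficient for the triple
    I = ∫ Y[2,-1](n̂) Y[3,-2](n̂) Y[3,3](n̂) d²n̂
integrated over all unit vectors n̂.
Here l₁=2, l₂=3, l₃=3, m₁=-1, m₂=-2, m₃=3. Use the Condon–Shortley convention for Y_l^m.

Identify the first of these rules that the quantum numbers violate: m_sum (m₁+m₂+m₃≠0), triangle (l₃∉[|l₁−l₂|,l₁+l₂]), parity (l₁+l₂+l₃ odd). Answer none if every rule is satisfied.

none

azimuthal sum: -1 − 2 + 3 = 0  ✓
1 ≤ 3 ≤ 5 (triangle on l)  ✓
L = 2 + 3 + 3 = 8 (even)  ✓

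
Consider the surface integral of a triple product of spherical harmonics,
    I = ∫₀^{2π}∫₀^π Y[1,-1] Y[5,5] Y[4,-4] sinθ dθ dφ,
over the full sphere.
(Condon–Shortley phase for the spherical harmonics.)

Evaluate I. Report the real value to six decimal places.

Checks pass: Σm=0; 10 even; l₃=4∈[4,6].
(2·1+1)(2·5+1)(2·4+1) = 297
Δ: 2! 0! 8! / 11! → 1/495
sum: t=1:−1/576 = -1/576
3j²(1 5 4; 0 0 0) = Δ·Π!·Σ² = 5/99  (sign -1)
sum: t=2:+1/80640 = 1/80640
3j²(1 5 4; -1 5 -4) = Δ·Π!·Σ² = 1/11  (sign +1)
combine: 4πI² = 297·5/99·1/11 = 15/11
take √, sign -1: I = -0.32941575

-0.329416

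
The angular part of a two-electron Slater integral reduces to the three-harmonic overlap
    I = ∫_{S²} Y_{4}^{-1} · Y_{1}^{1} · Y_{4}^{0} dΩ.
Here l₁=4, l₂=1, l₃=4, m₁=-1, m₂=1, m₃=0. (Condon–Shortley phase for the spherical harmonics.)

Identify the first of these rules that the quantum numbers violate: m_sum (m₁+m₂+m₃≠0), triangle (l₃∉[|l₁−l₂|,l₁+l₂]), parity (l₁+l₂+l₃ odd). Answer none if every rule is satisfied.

m₁+m₂+m₃ = -1 + 1 + 0 = 0  ✓
triangle: |4−1|=3 ≤ l₃=4 ≤ 4+1=5  ✓
parity: l₁+l₂+l₃ = 9 is odd  ✗

parity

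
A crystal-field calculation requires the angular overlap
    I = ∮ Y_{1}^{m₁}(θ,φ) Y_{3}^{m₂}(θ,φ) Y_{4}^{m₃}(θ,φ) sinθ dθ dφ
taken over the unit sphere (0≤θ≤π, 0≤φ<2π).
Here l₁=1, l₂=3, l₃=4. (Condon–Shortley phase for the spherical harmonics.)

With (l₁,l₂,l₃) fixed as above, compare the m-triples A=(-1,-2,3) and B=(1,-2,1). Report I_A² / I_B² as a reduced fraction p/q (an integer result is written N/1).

7/1

Shared (l₁,l₂,l₃)=(1,3,4): N and (l;000)² cancel in I_A²/I_B².
A: Δ = 0!·2!·6!/9! = 1/252; Racah Σ t=0..0: t=0:+1/240 = 1/240; ⇒ 3j(1 3 4; -1 -2 3)² = 1/12, sgn -1
B: Δ = 0!·2!·6!/9! = 1/252; Racah Σ t=0..0: t=0:+1/240 = 1/240; ⇒ 3j(1 3 4; 1 -2 1)² = 1/84, sgn -1
I_A²/I_B² = (1/12)/(1/84) = 7/1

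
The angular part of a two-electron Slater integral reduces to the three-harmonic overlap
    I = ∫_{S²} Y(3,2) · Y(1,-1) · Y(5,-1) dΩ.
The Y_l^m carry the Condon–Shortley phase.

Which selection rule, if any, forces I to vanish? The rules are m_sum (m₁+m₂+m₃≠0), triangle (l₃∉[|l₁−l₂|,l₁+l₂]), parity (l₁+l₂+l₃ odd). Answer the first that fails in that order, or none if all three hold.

azimuthal sum: 2 − 1 − 1 = 0  ✓
2 ≤ 5 ≤ 4 (triangle on l)  ✗
L = 3 + 1 + 5 = 9 (odd)

triangle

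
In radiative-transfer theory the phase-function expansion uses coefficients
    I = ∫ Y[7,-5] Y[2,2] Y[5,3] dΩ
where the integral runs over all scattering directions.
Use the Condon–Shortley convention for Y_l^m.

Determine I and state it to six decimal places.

m-sum 0 ✓  L=14 even ✓  5≤5≤9 ✓
Π(2lᵢ+1) = 15×5×11 = 825
triangle coeff Δ(7,2,5) = 1/15015
Σ_t [2,2]: t=2:+1/57600 = 1/57600
(3j)²=21/715 [(7 2 5; 0 0 0)], sign=-1
Σ_t [4,4]: t=4:+1/1935360 = 1/1935360
(3j)²=3/91 [(7 2 5; -5 2 3)], sign=+1
⇒ 4πI² = 135/169
I = (-1)√(135/169/(4π)) = -0.25212656

-0.252127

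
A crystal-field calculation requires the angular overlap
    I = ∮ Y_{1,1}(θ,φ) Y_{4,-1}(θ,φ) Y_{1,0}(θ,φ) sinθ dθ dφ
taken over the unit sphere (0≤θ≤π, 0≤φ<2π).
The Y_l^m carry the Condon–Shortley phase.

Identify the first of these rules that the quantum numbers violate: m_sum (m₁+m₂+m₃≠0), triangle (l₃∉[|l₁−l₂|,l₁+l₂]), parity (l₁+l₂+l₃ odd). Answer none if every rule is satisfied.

azimuthal sum: 1 − 1 + 0 = 0  ✓
3 ≤ 1 ≤ 5 (triangle on l)  ✗
L = 1 + 4 + 1 = 6 (even)

triangle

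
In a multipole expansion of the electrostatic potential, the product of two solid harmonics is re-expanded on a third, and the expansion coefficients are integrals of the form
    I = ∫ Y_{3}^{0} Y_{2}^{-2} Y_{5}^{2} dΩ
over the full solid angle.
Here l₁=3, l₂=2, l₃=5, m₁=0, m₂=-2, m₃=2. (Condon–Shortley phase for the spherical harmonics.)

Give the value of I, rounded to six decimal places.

0.141758

Rules hold: Σm=0, L=10 even, 1≤5≤5.
N = 7·5·11 = 385
Δ = 0!·6!·4!/11! = 1/2310
Racah Σ t=0..0: t=0:+1/144 = 1/144
⇒ 3j(3 2 5; 0 0 0)² = 10/231, sgn -1
Racah Σ t=0..0: t=0:+1/864 = 1/864
⇒ 3j(3 2 5; 0 -2 2)² = 1/66, sgn -1
4πI² = N·(3j₀)²·(3jₘ)² = 25/99
I = +1·√(0.252525/4π) = 0.14175797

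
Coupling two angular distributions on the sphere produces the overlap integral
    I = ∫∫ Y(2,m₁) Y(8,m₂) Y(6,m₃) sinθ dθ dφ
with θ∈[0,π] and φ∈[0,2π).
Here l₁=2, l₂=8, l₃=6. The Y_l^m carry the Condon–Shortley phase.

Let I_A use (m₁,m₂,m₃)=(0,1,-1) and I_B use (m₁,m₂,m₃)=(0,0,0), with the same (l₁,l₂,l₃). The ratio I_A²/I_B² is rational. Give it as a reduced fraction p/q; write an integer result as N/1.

l's match ⇒ only the (l;m) 3-j factors differ between A and B.
A: triangle coeff Δ(2,8,6) = 1/30940; Σ_t [2,2]: t=2:+1/2419200 = 1/2419200; (3j)²=27/1105 [(2 8 6; 0 1 -1)], sign=-1
B: triangle coeff Δ(2,8,6) = 1/30940; Σ_t [2,2]: t=2:+1/2073600 = 1/2073600; (3j)²=28/1105 [(2 8 6; 0 0 0)], sign=+1
I_A²/I_B² = (27/1105)/(28/1105) = 27/28

27/28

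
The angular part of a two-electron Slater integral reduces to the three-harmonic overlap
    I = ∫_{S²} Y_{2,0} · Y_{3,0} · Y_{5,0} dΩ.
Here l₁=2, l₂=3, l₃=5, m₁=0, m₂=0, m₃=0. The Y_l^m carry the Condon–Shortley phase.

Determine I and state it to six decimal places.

Rules hold: Σm=0, L=10 even, 1≤5≤5.
N = 5·7·11 = 385
Δ = 0!·4!·6!/11! = 1/2310
Racah Σ t=0..0: t=0:+1/144 = 1/144
⇒ 3j(2 3 5; 0 0 0)² = 10/231, sgn -1
(m-triple is (0,0,0) — same symbol as above.)
4πI² = N·(3j₀)²·(3jₘ)² = 500/693
I = +1·√(0.721501/4π) = 0.23961470

0.239615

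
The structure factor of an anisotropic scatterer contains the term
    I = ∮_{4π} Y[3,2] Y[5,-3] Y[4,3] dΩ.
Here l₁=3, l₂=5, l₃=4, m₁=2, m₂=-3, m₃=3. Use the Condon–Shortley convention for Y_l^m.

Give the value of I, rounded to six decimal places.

2 − 3 + 3 = 2 ≠ 0: azimuthal integral kills it; I = 0

0.000000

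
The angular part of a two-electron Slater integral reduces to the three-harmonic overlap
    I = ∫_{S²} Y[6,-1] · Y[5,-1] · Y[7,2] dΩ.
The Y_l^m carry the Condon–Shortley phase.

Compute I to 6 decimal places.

Checks pass: Σm=0; 18 even; l₃=7∈[1,11].
(2·6+1)(2·5+1)(2·7+1) = 2145
Δ: 4! 8! 6! / 19! → 1/174594420
sum: t=0:+1/4147200 t=1:−1/207360 t=2:+1/82944 t=3:−1/207360 t=4:+1/4147200 = 1/345600
3j²(6 5 7; 0 0 0) = Δ·Π!·Σ² = 420/46189  (sign -1)
sum: t=0:+1/5806080 t=1:−1/311040 t=2:+1/138240 t=3:−1/414720 t=4:+1/12441600 = 1/537600
3j²(6 5 7; -1 -1 2) = Δ·Π!·Σ² = 2916/323323  (sign -1)
combine: 4πI² = 2145·420/46189·2916/323323 = 2624400/14919047
take √, sign +1: I = 0.11831493

0.118315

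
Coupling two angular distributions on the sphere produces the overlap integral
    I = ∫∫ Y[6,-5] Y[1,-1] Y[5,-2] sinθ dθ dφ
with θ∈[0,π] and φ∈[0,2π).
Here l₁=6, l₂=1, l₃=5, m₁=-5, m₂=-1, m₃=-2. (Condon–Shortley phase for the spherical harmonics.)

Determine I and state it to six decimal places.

-5 − 1 − 2 = -8 ≠ 0: azimuthal integral kills it; I = 0

0.000000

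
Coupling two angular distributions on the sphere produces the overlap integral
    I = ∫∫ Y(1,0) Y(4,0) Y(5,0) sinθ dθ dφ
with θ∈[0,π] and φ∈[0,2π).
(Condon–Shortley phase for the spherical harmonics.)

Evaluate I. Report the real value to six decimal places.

0.245532

Checks pass: Σm=0; 10 even; l₃=5∈[3,5].
(2·1+1)(2·4+1)(2·5+1) = 297
Δ: 0! 2! 8! / 11! → 1/495
sum: t=0:+1/576 = 1/576
3j²(1 4 5; 0 0 0) = Δ·Π!·Σ² = 5/99  (sign -1)
(m-triple is (0,0,0) — same symbol as above.)
combine: 4πI² = 297·5/99·5/99 = 25/33
take √, sign +1: I = 0.24553200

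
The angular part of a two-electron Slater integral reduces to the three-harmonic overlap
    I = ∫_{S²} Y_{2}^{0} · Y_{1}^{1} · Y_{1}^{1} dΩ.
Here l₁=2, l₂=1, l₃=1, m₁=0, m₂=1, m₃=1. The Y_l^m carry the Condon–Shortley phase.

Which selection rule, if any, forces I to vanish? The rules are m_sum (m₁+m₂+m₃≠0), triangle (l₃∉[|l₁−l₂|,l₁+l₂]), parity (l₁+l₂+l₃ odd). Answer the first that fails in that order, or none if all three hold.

Σmᵢ = 2  ✗
l₃∈[|l₁−l₂|,l₁+l₂]=[1,3], have l₃=1
Σlᵢ = 4 ⇒ even

m_sum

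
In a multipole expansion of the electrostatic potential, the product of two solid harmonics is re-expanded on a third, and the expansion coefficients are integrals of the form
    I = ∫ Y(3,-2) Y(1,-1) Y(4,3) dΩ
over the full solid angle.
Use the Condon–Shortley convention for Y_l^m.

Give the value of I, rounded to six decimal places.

-0.282095

Rules hold: Σm=0, L=8 even, 2≤4≤4.
N = 7·3·9 = 189
Δ = 0!·6!·2!/9! = 1/252
Racah Σ t=0..0: t=0:+1/36 = 1/36
⇒ 3j(3 1 4; 0 0 0)² = 4/63, sgn +1
Racah Σ t=0..0: t=0:+1/240 = 1/240
⇒ 3j(3 1 4; -2 -1 3)² = 1/12, sgn -1
4πI² = N·(3j₀)²·(3jₘ)² = 1/1
I = -1·√(1/4π) = -0.28209479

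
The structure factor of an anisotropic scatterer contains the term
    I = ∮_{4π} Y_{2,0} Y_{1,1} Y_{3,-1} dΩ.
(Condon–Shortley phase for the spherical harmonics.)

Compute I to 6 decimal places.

Checks pass: Σm=0; 6 even; l₃=3∈[1,3].
(2·2+1)(2·1+1)(2·3+1) = 105
Δ: 0! 4! 2! / 7! → 1/105
sum: t=0:+1/4 = 1/4
3j²(2 1 3; 0 0 0) = Δ·Π!·Σ² = 3/35  (sign -1)
sum: t=0:+1/8 = 1/8
3j²(2 1 3; 0 1 -1) = Δ·Π!·Σ² = 2/35  (sign +1)
combine: 4πI² = 105·3/35·2/35 = 18/35
take √, sign -1: I = -0.20230066

-0.202301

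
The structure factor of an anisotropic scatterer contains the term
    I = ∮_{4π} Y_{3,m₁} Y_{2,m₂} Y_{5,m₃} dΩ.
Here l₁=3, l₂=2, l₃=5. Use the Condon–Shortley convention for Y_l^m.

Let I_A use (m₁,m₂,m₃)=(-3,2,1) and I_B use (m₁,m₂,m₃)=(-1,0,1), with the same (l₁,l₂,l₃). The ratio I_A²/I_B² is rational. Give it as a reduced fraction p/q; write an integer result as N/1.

l's match ⇒ only the (l;m) 3-j factors differ between A and B.
A: triangle coeff Δ(3,2,5) = 1/2310; Σ_t [0,0]: t=0:+1/17280 = 1/17280; (3j)²=1/2310 [(3 2 5; -3 2 1)], sign=+1
B: triangle coeff Δ(3,2,5) = 1/2310; Σ_t [0,0]: t=0:+1/192 = 1/192; (3j)²=3/77 [(3 2 5; -1 0 1)], sign=+1
I_A²/I_B² = (1/2310)/(3/77) = 1/90

1/90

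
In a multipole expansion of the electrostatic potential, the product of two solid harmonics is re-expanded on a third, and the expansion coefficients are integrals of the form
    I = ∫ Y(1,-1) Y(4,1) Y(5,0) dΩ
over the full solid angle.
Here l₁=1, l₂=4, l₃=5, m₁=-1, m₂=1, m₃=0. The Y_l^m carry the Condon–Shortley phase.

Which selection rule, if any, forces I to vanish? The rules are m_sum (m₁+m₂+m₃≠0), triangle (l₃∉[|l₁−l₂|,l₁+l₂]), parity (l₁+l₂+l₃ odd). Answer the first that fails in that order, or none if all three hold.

m₁+m₂+m₃ = -1 + 1 + 0 = 0  ✓
triangle: |1−4|=3 ≤ l₃=5 ≤ 1+4=5  ✓
parity: l₁+l₂+l₃ = 10 is even  ✓

none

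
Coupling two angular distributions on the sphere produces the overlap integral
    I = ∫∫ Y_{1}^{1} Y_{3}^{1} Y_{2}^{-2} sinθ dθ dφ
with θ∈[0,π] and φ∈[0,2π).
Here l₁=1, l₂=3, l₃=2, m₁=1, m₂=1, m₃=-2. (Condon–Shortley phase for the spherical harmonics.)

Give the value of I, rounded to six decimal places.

-0.082589

Rules hold: Σm=0, L=6 even, 2≤2≤4.
N = 3·7·5 = 105
Δ = 2!·0!·4!/7! = 1/105
Racah Σ t=1..1: t=1:−1/4 = -1/4
⇒ 3j(1 3 2; 0 0 0)² = 3/35, sgn -1
Racah Σ t=0..0: t=0:+1/48 = 1/48
⇒ 3j(1 3 2; 1 1 -2)² = 1/105, sgn +1
4πI² = N·(3j₀)²·(3jₘ)² = 3/35
I = -1·√(0.0857143/4π) = -0.08258890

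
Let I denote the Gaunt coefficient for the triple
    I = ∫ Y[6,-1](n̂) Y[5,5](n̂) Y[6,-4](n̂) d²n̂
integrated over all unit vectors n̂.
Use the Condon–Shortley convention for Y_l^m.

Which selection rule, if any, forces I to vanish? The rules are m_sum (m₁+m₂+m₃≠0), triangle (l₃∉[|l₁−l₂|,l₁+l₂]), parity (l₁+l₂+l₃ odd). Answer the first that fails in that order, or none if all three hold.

Σmᵢ = 0  ✓
l₃∈[|l₁−l₂|,l₁+l₂]=[1,11], have l₃=6  ✓
Σlᵢ = 17 ⇒ odd  ✗

parity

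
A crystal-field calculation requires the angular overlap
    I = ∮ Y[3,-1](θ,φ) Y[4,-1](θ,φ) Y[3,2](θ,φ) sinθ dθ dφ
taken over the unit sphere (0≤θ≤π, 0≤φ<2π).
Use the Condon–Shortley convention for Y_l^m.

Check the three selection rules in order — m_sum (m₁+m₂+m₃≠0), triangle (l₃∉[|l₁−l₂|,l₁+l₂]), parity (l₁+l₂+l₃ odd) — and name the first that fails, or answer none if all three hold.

m₁+m₂+m₃ = -1 − 1 + 2 = 0  ✓
triangle: |3−4|=1 ≤ l₃=3 ≤ 3+4=7  ✓
parity: l₁+l₂+l₃ = 10 is even  ✓

none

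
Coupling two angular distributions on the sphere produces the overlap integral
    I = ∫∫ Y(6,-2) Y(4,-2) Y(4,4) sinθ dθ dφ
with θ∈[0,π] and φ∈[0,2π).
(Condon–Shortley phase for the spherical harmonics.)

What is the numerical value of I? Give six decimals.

Rules hold: Σm=0, L=14 even, 2≤4≤10.
N = 13·9·9 = 1053
Δ = 6!·6!·2!/15! = 1/1261260
Racah Σ t=2..4: t=2:+1/4608 t=3:−1/1296 t=4:+1/4608 = -7/20736
⇒ 3j(6 4 4; 0 0 0)² = 20/1287, sgn -1
Racah Σ t=2..2: t=2:+1/69120 = 1/69120
⇒ 3j(6 4 4; -2 -2 4)² = 4/429, sgn +1
4πI² = N·(3j₀)²·(3jₘ)² = 240/1573
I = -1·√(0.152575/4π) = -0.11018851

-0.110189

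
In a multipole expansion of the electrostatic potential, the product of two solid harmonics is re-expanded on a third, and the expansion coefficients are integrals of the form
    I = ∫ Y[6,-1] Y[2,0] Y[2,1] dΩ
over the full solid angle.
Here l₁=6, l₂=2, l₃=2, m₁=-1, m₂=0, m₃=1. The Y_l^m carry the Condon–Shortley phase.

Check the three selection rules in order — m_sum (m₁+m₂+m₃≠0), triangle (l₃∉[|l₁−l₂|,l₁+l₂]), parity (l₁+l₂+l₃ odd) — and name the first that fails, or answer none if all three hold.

azimuthal sum: -1 + 0 + 1 = 0  ✓
4 ≤ 2 ≤ 8 (triangle on l)  ✗
L = 6 + 2 + 2 = 10 (even)

triangle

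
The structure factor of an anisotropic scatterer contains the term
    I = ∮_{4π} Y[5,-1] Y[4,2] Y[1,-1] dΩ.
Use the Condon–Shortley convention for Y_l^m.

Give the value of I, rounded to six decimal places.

-0.120286

Checks pass: Σm=0; 10 even; l₃=1∈[1,9].
(2·5+1)(2·4+1)(2·1+1) = 297
Δ: 8! 2! 0! / 11! → 1/495
sum: t=4:+1/576 = 1/576
3j²(5 4 1; 0 0 0) = Δ·Π!·Σ² = 5/99  (sign -1)
sum: t=6:+1/2880 = 1/2880
3j²(5 4 1; -1 2 -1) = Δ·Π!·Σ² = 2/165  (sign +1)
combine: 4πI² = 297·5/99·2/165 = 2/11
take √, sign -1: I = -0.12028562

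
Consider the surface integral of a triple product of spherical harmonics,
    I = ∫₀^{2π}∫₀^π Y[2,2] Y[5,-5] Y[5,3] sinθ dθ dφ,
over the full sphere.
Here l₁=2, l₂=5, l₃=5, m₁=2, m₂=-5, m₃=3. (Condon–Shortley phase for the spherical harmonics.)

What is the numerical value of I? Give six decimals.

0.088588

Rules hold: Σm=0, L=12 even, 3≤5≤7.
N = 5·11·11 = 605
Δ = 2!·2!·8!/13! = 1/38610
Racah Σ t=0..2: t=0:+1/2880 t=1:−1/576 t=2:+1/2880 = -1/960
⇒ 3j(2 5 5; 0 0 0)² = 10/429, sgn +1
Racah Σ t=0..0: t=0:+1/161280 = 1/161280
⇒ 3j(2 5 5; 2 -5 3)² = 1/143, sgn +1
4πI² = N·(3j₀)²·(3jₘ)² = 50/507
I = +1·√(0.0986193/4π) = 0.08858824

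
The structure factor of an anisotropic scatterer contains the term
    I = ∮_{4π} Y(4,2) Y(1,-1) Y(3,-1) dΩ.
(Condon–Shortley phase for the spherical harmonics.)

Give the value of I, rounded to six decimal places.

0.238414

Checks pass: Σm=0; 8 even; l₃=3∈[3,5].
(2·4+1)(2·1+1)(2·3+1) = 189
Δ: 2! 6! 0! / 9! → 1/252
sum: t=1:−1/36 = -1/36
3j²(4 1 3; 0 0 0) = Δ·Π!·Σ² = 4/63  (sign +1)
sum: t=0:+1/96 = 1/96
3j²(4 1 3; 2 -1 -1) = Δ·Π!·Σ² = 5/84  (sign +1)
combine: 4πI² = 189·4/63·5/84 = 5/7
take √, sign +1: I = 0.23841361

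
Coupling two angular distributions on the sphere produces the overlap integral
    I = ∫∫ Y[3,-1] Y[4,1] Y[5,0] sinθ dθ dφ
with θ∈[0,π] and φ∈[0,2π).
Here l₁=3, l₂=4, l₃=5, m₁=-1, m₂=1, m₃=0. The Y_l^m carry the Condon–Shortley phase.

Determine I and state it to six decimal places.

Rules hold: Σm=0, L=12 even, 1≤5≤7.
N = 7·9·11 = 693
Δ = 2!·4!·6!/13! = 1/180180
Racah Σ t=0..2: t=0:+1/576 t=1:−1/144 t=2:+1/576 = -1/288
⇒ 3j(3 4 5; 0 0 0)² = 20/1001, sgn +1
Racah Σ t=0..2: t=0:+1/5760 t=1:−1/288 t=2:+1/288 = 1/5760
⇒ 3j(3 4 5; -1 1 0)² = 1/12012, sgn -1
4πI² = N·(3j₀)²·(3jₘ)² = 15/13013
I = -1·√(0.00115269/4π) = -0.00957750

-0.009577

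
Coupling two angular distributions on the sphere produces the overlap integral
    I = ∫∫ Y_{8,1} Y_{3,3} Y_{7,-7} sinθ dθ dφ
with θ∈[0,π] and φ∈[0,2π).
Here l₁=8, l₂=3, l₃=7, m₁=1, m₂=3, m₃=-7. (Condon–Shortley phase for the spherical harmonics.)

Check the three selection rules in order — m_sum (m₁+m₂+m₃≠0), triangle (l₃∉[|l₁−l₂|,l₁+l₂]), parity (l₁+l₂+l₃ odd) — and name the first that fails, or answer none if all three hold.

azimuthal sum: 1 + 3 − 7 = -3  ✗
5 ≤ 7 ≤ 11 (triangle on l)
L = 8 + 3 + 7 = 18 (even)

m_sum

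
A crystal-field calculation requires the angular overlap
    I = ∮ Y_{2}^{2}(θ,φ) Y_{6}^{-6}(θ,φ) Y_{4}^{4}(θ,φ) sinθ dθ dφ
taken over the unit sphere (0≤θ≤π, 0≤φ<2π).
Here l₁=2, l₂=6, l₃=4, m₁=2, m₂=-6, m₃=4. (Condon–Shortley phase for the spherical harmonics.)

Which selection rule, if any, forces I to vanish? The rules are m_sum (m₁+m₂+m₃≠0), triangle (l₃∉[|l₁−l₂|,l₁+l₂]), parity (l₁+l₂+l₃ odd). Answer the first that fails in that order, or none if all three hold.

none

m₁+m₂+m₃ = 2 − 6 + 4 = 0  ✓
triangle: |2−6|=4 ≤ l₃=4 ≤ 2+6=8  ✓
parity: l₁+l₂+l₃ = 12 is even  ✓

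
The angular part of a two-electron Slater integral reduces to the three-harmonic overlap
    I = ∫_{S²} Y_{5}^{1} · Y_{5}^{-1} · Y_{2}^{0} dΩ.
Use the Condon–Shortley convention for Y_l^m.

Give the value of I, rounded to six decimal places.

-0.145565

Checks pass: Σm=0; 12 even; l₃=2∈[0,10].
(2·5+1)(2·5+1)(2·2+1) = 605
Δ: 8! 2! 2! / 13! → 1/38610
sum: t=3:−1/2880 t=4:+1/576 t=5:−1/2880 = 1/960
3j²(5 5 2; 0 0 0) = Δ·Π!·Σ² = 10/429  (sign +1)
sum: t=2:+1/5760 t=3:−1/720 t=4:+1/2304 = -1/1280
3j²(5 5 2; 1 -1 0) = Δ·Π!·Σ² = 27/1430  (sign -1)
combine: 4πI² = 605·10/429·27/1430 = 45/169
take √, sign -1: I = -0.14556534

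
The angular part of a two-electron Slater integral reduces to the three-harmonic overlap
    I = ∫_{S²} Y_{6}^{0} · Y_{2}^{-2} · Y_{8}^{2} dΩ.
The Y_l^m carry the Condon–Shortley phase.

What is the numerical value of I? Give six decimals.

Rules hold: Σm=0, L=16 even, 4≤8≤8.
N = 13·5·17 = 1105
Δ = 0!·12!·4!/17! = 1/30940
Racah Σ t=0..0: t=0:+1/2073600 = 1/2073600
⇒ 3j(6 2 8; 0 0 0)² = 28/1105, sgn +1
Racah Σ t=0..0: t=0:+1/12441600 = 1/12441600
⇒ 3j(6 2 8; 0 -2 2)² = 3/442, sgn +1
4πI² = N·(3j₀)²·(3jₘ)² = 42/221
I = +1·√(0.190045/4π) = 0.12297691

0.122977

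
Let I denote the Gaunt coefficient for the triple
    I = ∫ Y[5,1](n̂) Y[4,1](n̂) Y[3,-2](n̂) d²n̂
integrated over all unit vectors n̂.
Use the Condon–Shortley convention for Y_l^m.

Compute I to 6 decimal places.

0.138239

Rules hold: Σm=0, L=12 even, 1≤3≤9.
N = 11·9·7 = 693
Δ = 6!·4!·2!/13! = 1/180180
Racah Σ t=2..4: t=2:+1/576 t=3:−1/144 t=4:+1/576 = -1/288
⇒ 3j(5 4 3; 0 0 0)² = 20/1001, sgn +1
Racah Σ t=3..4: t=3:−1/432 t=4:+1/1152 = -5/3456
⇒ 3j(5 4 3; 1 1 -2)² = 625/36036, sgn +1
4πI² = N·(3j₀)²·(3jₘ)² = 3125/13013
I = +1·√(0.240144/4π) = 0.13823925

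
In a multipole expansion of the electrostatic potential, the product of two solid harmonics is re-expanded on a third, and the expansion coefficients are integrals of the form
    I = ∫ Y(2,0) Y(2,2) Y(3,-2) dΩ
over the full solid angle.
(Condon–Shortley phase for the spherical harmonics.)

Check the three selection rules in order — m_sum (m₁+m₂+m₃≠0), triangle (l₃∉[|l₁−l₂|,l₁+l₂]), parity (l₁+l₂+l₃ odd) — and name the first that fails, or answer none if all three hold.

parity

azimuthal sum: 0 + 2 − 2 = 0  ✓
0 ≤ 3 ≤ 4 (triangle on l)  ✓
L = 2 + 2 + 3 = 7 (odd)  ✗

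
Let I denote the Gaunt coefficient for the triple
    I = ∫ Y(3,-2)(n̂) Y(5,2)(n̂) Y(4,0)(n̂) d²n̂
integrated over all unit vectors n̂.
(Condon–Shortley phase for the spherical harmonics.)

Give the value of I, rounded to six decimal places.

m-sum 0 ✓  L=12 even ✓  2≤4≤8 ✓
Π(2lᵢ+1) = 7×11×9 = 693
triangle coeff Δ(3,5,4) = 1/180180
Σ_t [1,3]: t=1:−1/576 t=2:+1/144 t=3:−1/576 = 1/288
(3j)²=20/1001 [(3 5 4; 0 0 0)], sign=+1
Σ_t [3,4]: t=3:−1/576 t=4:+1/864 = -1/1728
(3j)²=5/1287 [(3 5 4; -2 2 0)], sign=-1
⇒ 4πI² = 100/1859
I = (-1)√(100/1859/(4π)) = -0.06542675

-0.065427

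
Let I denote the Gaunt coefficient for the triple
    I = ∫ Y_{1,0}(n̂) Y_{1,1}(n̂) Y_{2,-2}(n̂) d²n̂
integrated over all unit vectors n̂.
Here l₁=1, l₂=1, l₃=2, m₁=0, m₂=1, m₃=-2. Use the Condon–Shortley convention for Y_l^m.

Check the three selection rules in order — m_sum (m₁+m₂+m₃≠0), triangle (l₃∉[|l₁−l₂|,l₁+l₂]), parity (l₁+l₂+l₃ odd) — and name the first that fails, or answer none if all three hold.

m_sum

m₁+m₂+m₃ = 0 + 1 − 2 = -1  ✗
triangle: |1−1|=0 ≤ l₃=2 ≤ 1+1=2
parity: l₁+l₂+l₃ = 4 is even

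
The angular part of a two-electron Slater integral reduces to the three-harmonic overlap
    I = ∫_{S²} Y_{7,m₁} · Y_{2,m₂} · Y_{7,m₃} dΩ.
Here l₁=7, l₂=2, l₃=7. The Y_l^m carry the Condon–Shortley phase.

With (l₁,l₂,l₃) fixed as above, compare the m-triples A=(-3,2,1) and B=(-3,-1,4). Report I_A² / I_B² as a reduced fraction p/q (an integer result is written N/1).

675/539

Same 7,2,7: normalisation and zero-m 3j drop out of the ratio.
A: Δ: 2! 12! 2! / 17! → 1/185640; sum: t=2:+1/3870720 = 1/3870720; 3j²(7 2 7; -3 2 1) = Δ·Π!·Σ² = 135/6188  (sign +1)
B: Δ: 2! 12! 2! / 17! → 1/185640; sum: t=0:+1/14515200 t=1:−1/4354560 = -1/6220800; 3j²(7 2 7; -3 -1 4) = Δ·Π!·Σ² = 77/4420  (sign +1)
I_A²/I_B² = (135/6188)/(77/4420) = 675/539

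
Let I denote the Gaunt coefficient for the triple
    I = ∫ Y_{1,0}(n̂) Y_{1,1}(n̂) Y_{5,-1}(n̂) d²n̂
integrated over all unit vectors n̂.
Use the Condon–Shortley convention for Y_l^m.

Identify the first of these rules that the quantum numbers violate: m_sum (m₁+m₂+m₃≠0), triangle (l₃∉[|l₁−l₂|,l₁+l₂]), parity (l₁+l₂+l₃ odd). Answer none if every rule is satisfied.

Σmᵢ = 0  ✓
l₃∈[|l₁−l₂|,l₁+l₂]=[0,2], have l₃=5  ✗
Σlᵢ = 7 ⇒ odd

triangle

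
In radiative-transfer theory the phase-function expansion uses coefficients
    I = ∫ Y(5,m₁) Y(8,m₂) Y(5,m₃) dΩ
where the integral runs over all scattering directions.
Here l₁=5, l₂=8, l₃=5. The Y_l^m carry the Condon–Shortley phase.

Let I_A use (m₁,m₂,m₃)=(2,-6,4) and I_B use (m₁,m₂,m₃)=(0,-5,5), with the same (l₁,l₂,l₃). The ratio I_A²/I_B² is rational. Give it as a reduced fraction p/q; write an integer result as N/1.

1/50

l's match ⇒ only the (l;m) 3-j factors differ between A and B.
A: triangle coeff Δ(5,8,5) = 1/37413090; Σ_t [1,2]: t=1:−1/50803200 t=2:+1/58060800 = -1/406425600; (3j)²=1/3230 [(5 8 5; 2 -6 4)], sign=+1
B: triangle coeff Δ(5,8,5) = 1/37413090; Σ_t [3,3]: t=3:−1/58060800 = -1/58060800; (3j)²=5/323 [(5 8 5; 0 -5 5)], sign=-1
I_A²/I_B² = (1/3230)/(5/323) = 1/50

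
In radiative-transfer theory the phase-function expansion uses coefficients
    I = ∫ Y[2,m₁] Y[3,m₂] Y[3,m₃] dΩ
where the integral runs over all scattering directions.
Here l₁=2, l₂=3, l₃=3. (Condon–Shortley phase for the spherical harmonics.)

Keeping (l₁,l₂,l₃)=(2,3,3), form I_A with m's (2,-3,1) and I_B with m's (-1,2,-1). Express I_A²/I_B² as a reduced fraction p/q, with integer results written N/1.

2/3

l's match ⇒ only the (l;m) 3-j factors differ between A and B.
A: triangle coeff Δ(2,3,3) = 1/3780; Σ_t [0,0]: t=0:+1/96 = 1/96; (3j)²=1/42 [(2 3 3; 2 -3 1)], sign=+1
B: triangle coeff Δ(2,3,3) = 1/3780; Σ_t [1,2]: t=1:−1/48 t=2:+1/12 = 1/16; (3j)²=1/28 [(2 3 3; -1 2 -1)], sign=+1
I_A²/I_B² = (1/42)/(1/28) = 2/3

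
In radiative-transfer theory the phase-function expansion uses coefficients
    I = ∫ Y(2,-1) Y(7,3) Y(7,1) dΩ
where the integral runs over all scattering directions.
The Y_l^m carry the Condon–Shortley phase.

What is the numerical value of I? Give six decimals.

Σmᵢ = 3 ≠ 0, so the φ-integral vanishes; I = 0

0.000000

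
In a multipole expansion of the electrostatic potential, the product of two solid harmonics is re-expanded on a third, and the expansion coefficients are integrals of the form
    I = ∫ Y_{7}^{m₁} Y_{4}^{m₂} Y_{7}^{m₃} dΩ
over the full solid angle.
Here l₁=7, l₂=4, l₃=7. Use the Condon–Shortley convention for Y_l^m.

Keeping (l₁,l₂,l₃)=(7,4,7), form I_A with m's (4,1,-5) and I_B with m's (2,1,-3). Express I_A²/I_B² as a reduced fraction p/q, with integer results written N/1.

9801/125000

Same 7,4,7: normalisation and zero-m 3j drop out of the ratio.
A: Δ: 4! 10! 4! / 19! → 1/58198140; sum: t=1:−1/11612160 t=2:+1/8709120 t=3:−1/87091200 = 1/58060800; 3j²(7 4 7; 4 1 -5) = Δ·Π!·Σ² = 99/117572  (sign +1)
B: Δ: 4! 10! 4! / 19! → 1/58198140; sum: t=1:−1/2488320 t=2:+1/725760 t=3:−1/1935360 t=4:+1/52254720 = 5/10450944; 3j²(7 4 7; 2 1 -3) = Δ·Π!·Σ² = 31250/2909907  (sign +1)
I_A²/I_B² = (99/117572)/(31250/2909907) = 9801/125000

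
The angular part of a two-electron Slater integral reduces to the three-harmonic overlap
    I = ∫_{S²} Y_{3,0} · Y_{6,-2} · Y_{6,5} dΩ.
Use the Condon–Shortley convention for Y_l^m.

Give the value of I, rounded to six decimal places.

0 − 2 + 5 = 3 ≠ 0: azimuthal integral kills it; I = 0

0.000000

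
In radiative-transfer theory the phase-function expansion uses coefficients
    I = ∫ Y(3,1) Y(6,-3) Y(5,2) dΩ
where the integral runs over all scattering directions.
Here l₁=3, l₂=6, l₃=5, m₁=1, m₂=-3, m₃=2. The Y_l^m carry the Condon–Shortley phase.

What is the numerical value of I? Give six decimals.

Rules hold: Σm=0, L=14 even, 3≤5≤9.
N = 7·13·11 = 1001
Δ = 4!·2!·8!/15! = 1/675675
Racah Σ t=1..3: t=1:−1/8640 t=2:+1/2304 t=3:−1/8640 = 7/34560
⇒ 3j(3 6 5; 0 0 0)² = 7/429, sgn -1
Racah Σ t=0..2: t=0:+1/34560 t=1:−1/8640 t=2:+1/40320 = -1/16128
⇒ 3j(3 6 5; 1 -3 2)² = 18/1001, sgn +1
4πI² = N·(3j₀)²·(3jₘ)² = 42/143
I = -1·√(0.293706/4π) = -0.15288036

-0.152880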